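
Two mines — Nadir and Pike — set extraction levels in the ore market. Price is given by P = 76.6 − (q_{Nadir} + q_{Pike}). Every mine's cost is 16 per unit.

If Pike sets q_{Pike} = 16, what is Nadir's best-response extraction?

Mine Nadir's profit: π = q_{Nadir}(76.6 − (q_{Nadir} + q_{Pike})) − 16q_{Nadir}.
∂π/∂q_{Nadir} = 60.6 − 2q_{Nadir} − q_{Pike} = 0, so q_{Nadir} = 30.3 − 0.5q_{Pike}.
At q_{Pike} = 16: q_{Nadir} = 30.3 − 0.5·16 = 22.3.

22.3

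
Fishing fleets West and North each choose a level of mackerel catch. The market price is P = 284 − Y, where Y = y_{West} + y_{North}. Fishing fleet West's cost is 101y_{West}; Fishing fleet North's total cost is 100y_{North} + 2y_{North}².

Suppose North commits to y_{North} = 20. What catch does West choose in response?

81.5

Fishing fleet West's profit: π = y_{West}(284 − (y_{West} + y_{North})) − 101y_{West}.
∂π/∂y_{West} = 183 − 2y_{West} − y_{North} = 0, so y_{West} = 91.5 − 0.5y_{North}.
At y_{North} = 20: y_{West} = 91.5 − 0.5·20 = 81.5.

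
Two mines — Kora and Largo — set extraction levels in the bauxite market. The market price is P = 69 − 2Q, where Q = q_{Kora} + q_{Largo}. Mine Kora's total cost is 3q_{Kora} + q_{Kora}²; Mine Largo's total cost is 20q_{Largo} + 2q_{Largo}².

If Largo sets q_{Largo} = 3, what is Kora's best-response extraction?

10

Mine Kora's profit: π = q_{Kora}(69 − 2(q_{Kora} + q_{Largo})) − 3q_{Kora} − q_{Kora}².
∂π/∂q_{Kora} = 66 − 6q_{Kora} − 2q_{Largo} = 0, so q_{Kora} = 11 − (1/3)q_{Largo}.
At q_{Largo} = 3: q_{Kora} = 11 − (1/3)·3 = 10.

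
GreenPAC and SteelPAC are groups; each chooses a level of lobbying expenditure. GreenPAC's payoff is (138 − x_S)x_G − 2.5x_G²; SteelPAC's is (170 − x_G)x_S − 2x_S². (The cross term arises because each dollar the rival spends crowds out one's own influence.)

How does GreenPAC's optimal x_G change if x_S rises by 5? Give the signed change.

Expanding GreenPAC's payoff: 138x_G − x_Sx_G − 2.5x_G².
∂π/∂x_G = 138 − x_S − 5x_G = 0, so x_G = 27.6 − 0.2x_S.
The reaction-function slope is −0.2, so a 5-unit rise in x_S moves x_G by −0.2 × 5 = −1. GreenPAC's best response falls — the actions are strategic substitutes.

-1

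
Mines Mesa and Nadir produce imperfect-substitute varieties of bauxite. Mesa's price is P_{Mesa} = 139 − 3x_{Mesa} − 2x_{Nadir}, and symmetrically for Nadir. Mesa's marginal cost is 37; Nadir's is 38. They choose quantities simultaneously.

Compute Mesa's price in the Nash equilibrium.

75.4375

Mine Mesa's profit: π = x_{Mesa}(139 − 3x_{Mesa} − 2x_{Nadir}) − 37x_{Mesa}.
∂π/∂x_{Mesa} = 102 − 6x_{Mesa} − 2x_{Nadir} = 0 ⇒ x_{Mesa} = 17 − (1/3)x_{Nadir}.
Similarly x_{Nadir} = 101/6 − (1/3)x_{Mesa}.
Plugging x_{Nadir} into Mesa's best response: x_{Mesa} = 17 − (1/3)(101/6 − (1/3)x_{Mesa}) ⇒ (8/9)x_{Mesa} = 205/18, so x_{Mesa} = 12.8125.
Then x_{Nadir} = 101/6 − (1/3)·12.8125 = 12.5625.
P_{Mesa} = 139 − 3·12.8125 − 2·12.5625 = 75.4375.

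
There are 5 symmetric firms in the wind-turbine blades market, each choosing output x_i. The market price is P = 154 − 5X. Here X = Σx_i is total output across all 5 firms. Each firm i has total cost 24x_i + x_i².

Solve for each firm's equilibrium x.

4.0625

A representative firm's profit is π_i = x_i(154 − 5X) − 24x_i − x_i², with X = x_i + Σ_{j≠i} x_j.
First-order condition: 130 − 12x_i − 5Σ_{j≠i} x_j = 0.
With identical firms, set every x_j = x: then 130 − 12x − 20x = 0, i.e. x = 130/32 = 4.0625.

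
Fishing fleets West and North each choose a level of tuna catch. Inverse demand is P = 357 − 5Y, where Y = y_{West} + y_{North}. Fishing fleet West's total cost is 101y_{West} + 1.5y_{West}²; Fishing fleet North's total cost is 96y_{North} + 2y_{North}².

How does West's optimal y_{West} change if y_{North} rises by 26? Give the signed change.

-10

Fishing fleet West's profit: π = y_{West}(357 − 5(y_{West} + y_{North})) − 101y_{West} − 1.5y_{West}².
∂π/∂y_{West} = 256 − 13y_{West} − 5y_{North} = 0, so y_{West} = 256/13 − (5/13)y_{North}.
The reaction-function slope is −5/13, so a 26-unit rise in y_{North} moves y_{West} by −5/13 × 26 = −10. West's best response falls — the actions are strategic substitutes.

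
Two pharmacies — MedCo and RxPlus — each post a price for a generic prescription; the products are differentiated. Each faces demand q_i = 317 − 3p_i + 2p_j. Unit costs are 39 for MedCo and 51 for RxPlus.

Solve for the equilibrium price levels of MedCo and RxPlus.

MedCo's profit: π = (p_{MedCo} − 39)(317 − 3p_{MedCo} + 2p_{RxPlus}).
∂π/∂p_{MedCo} = 434 − 6p_{MedCo} + 2p_{RxPlus} = 0 ⇒ p_{MedCo} = 217/3 + (1/3)p_{RxPlus}.
Similarly p_{RxPlus} = 235/3 + (1/3)p_{MedCo}.
Plugging p_{RxPlus} into MedCo's best response: p_{MedCo} = 217/3 + (1/3)(235/3 + (1/3)p_{MedCo}) ⇒ (8/9)p_{MedCo} = 886/9, so p_{MedCo} = 110.75.
Then p_{RxPlus} = 235/3 + (1/3)·110.75 = 115.25.

110.75, 115.25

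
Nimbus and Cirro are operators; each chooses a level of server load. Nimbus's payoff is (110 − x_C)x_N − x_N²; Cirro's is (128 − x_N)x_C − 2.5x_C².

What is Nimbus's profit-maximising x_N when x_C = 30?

40

Expanding Nimbus's payoff: 110x_N − x_Cx_N − x_N².
∂π/∂x_N = 110 − x_C − 2x_N = 0, so x_N = 55 − 0.5x_C.
At x_C = 30: x_N = 55 − 0.5·30 = 40.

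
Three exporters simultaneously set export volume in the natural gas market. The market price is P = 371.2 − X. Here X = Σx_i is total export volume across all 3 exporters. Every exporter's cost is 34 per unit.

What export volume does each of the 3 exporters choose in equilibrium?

A representative exporter's profit is π_i = x_i(371.2 − X) − 34x_i, with X = x_i + Σ_{j≠i} x_j.
First-order condition: 337.2 − 2x_i − Σ_{j≠i} x_j = 0.
With identical exporters, set every x_j = x: then 337.2 − 2x − 2x = 0, i.e. x = 337.2/4 = 84.3.

84.3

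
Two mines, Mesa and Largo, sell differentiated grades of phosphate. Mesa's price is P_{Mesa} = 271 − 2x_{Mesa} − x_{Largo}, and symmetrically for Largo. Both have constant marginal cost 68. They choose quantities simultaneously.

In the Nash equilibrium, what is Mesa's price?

Mine Mesa's profit: π = x_{Mesa}(271 − 2x_{Mesa} − x_{Largo}) − 68x_{Mesa}.
∂π/∂x_{Mesa} = 203 − 4x_{Mesa} − x_{Largo} = 0 ⇒ x_{Mesa} = 50.75 − 0.25x_{Largo}.
By symmetry x_{Largo} = x_{Mesa}; substituting into the reaction function, 1.25x_{Mesa} = 50.75 and x_{Mesa} = 40.6.
P_{Mesa} = 271 − 2·40.6 − 40.6 = 149.2.

149.2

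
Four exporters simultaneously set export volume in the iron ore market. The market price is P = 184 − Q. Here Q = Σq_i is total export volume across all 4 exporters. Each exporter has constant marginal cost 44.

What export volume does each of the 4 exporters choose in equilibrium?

28

A representative exporter's profit is π_i = q_i(184 − Q) − 44q_i, with Q = q_i + Σ_{j≠i} q_j.
First-order condition: 140 − 2q_i − Σ_{j≠i} q_j = 0.
With identical exporters, set every q_j = q: then 140 − 2q − 3q = 0, i.e. q = 140/5 = 28.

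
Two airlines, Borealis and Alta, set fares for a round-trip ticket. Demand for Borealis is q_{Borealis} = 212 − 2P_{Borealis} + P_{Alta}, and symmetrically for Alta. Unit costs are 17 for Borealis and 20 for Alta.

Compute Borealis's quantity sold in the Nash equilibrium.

130.8

Borealis's profit: π = (P_{Borealis} − 17)(212 − 2P_{Borealis} + P_{Alta}).
∂π/∂P_{Borealis} = 246 − 4P_{Borealis} + P_{Alta} = 0 ⇒ P_{Borealis} = 61.5 + 0.25P_{Alta}.
Similarly P_{Alta} = 63 + 0.25P_{Borealis}.
Plugging P_{Alta} into Borealis's best response: P_{Borealis} = 61.5 + 0.25(63 + 0.25P_{Borealis}) ⇒ 0.9375P_{Borealis} = 77.25, so P_{Borealis} = 82.4.
Then P_{Alta} = 63 + 0.25·82.4 = 83.6.
q_{Borealis} = 212 − 2·82.4 + 83.6 = 130.8.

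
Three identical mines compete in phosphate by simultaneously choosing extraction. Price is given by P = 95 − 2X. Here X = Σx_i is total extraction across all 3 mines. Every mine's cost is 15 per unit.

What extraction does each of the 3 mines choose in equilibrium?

10

A representative mine's profit is π_i = x_i(95 − 2X) − 15x_i, with X = x_i + Σ_{j≠i} x_j.
First-order condition: 80 − 4x_i − 2Σ_{j≠i} x_j = 0.
In a symmetric equilibrium every mine chooses the same x, so Σ_{j≠i} x_j = 2x. The condition becomes 80 − 8x = 0, giving x = 80/8 = 10.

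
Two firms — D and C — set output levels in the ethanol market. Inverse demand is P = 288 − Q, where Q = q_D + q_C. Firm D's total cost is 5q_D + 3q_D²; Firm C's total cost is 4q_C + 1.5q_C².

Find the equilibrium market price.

208

Firm D's profit: π = q_D(288 − (q_D + q_C)) − 5q_D − 3q_D².
∂π/∂q_D = 283 − 8q_D − q_C = 0, so q_D = 35.375 − 0.125q_C.
For C: ∂π/∂q_C = 284 − 5q_C − q_D = 0 ⇒ q_C = 56.8 − 0.2q_D.
Solving the two reaction functions simultaneously: (1 − (−0.125)(−0.2))q_D = 35.375 − 0.125·56.8, so 0.975q_D = 28.275 and q_D = 29.
Then q_C = 56.8 − 0.2·29 = 51.
Equilibrium price: P = 288 − 80 = 208.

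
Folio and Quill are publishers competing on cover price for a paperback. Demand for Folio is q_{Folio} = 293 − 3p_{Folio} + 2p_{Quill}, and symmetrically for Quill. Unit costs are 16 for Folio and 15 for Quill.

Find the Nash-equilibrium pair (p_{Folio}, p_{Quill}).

85.0625, 84.6875

Folio's profit: π = (p_{Folio} − 16)(293 − 3p_{Folio} + 2p_{Quill}).
∂π/∂p_{Folio} = 341 − 6p_{Folio} + 2p_{Quill} = 0 ⇒ p_{Folio} = 341/6 + (1/3)p_{Quill}.
Similarly p_{Quill} = 169/3 + (1/3)p_{Folio}.
Solving the two reaction functions simultaneously: (1 − (1/3)(1/3))p_{Folio} = 341/6 + (1/3)·(169/3), so (8/9)p_{Folio} = 1361/18 and p_{Folio} = 85.0625.
Then p_{Quill} = 169/3 + (1/3)·85.0625 = 84.6875.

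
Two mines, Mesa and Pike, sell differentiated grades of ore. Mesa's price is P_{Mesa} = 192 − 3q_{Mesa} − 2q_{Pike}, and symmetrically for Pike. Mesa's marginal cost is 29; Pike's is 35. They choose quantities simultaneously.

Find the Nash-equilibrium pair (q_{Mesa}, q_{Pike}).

20.75, 19.25

Mine Mesa's profit: π = q_{Mesa}(192 − 3q_{Mesa} − 2q_{Pike}) − 29q_{Mesa}.
∂π/∂q_{Mesa} = 163 − 6q_{Mesa} − 2q_{Pike} = 0 ⇒ q_{Mesa} = 163/6 − (1/3)q_{Pike}.
Similarly q_{Pike} = 157/6 − (1/3)q_{Mesa}.
Substituting the second reaction function into the first: q_{Mesa} = 163/6 − (1/3)(157/6 − (1/3)q_{Mesa}), which gives (8/9)q_{Mesa} = 166/9 ⇒ q_{Mesa} = 20.75.
Then q_{Pike} = 157/6 − (1/3)·20.75 = 19.25.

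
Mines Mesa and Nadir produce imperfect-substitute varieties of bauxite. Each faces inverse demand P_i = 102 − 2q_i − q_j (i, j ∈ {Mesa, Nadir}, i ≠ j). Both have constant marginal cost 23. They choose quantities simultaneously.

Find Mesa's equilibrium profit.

Mine Mesa's profit: π = q_{Mesa}(102 − 2q_{Mesa} − q_{Nadir}) − 23q_{Mesa}.
∂π/∂q_{Mesa} = 79 − 4q_{Mesa} − q_{Nadir} = 0 ⇒ q_{Mesa} = 19.75 − 0.25q_{Nadir}.
By symmetry q_{Nadir} = q_{Mesa}; substituting into the reaction function, 1.25q_{Mesa} = 19.75 and q_{Mesa} = 15.8.
P_{Mesa} = 102 − 2·15.8 − 15.8 = 54.6.
Profit = (54.6 − 23)·15.8 = 499.28.

499.28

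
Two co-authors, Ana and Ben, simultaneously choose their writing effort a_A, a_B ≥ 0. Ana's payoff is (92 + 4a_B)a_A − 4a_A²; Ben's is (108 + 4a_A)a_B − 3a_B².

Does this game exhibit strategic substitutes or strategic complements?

Expanding Ana's payoff: 92a_A + 4a_Ba_A − 4a_A².
∂π/∂a_A = 92 + 4a_B − 8a_A = 0, so a_A = 11.5 + 0.5a_B.
The best-response slope da_A/da_B = 0.5 > 0: the reaction function is upward-sloping, so the choices are strategic complements.

strategic complements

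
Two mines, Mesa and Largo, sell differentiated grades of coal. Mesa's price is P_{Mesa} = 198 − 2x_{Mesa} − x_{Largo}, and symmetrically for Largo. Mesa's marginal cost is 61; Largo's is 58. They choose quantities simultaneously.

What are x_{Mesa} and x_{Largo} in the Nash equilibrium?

27.2, 28.2

Mine Mesa's profit: π = x_{Mesa}(198 − 2x_{Mesa} − x_{Largo}) − 61x_{Mesa}.
∂π/∂x_{Mesa} = 137 − 4x_{Mesa} − x_{Largo} = 0 ⇒ x_{Mesa} = 34.25 − 0.25x_{Largo}.
Similarly x_{Largo} = 35 − 0.25x_{Mesa}.
Substituting the second reaction function into the first: x_{Mesa} = 34.25 − 0.25(35 − 0.25x_{Mesa}), which gives 0.9375x_{Mesa} = 25.5 ⇒ x_{Mesa} = 27.2.
Then x_{Largo} = 35 − 0.25·27.2 = 28.2.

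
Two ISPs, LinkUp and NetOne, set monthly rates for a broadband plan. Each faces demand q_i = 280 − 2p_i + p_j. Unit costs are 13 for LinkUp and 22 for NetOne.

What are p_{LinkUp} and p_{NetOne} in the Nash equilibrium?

LinkUp's profit: π = (p_{LinkUp} − 13)(280 − 2p_{LinkUp} + p_{NetOne}).
∂π/∂p_{LinkUp} = 306 − 4p_{LinkUp} + p_{NetOne} = 0 ⇒ p_{LinkUp} = 76.5 + 0.25p_{NetOne}.
Similarly p_{NetOne} = 81 + 0.25p_{LinkUp}.
Substituting the second reaction function into the first: p_{LinkUp} = 76.5 + 0.25(81 + 0.25p_{LinkUp}), which gives 0.9375p_{LinkUp} = 96.75 ⇒ p_{LinkUp} = 103.2.
Then p_{NetOne} = 81 + 0.25·103.2 = 106.8.

103.2, 106.8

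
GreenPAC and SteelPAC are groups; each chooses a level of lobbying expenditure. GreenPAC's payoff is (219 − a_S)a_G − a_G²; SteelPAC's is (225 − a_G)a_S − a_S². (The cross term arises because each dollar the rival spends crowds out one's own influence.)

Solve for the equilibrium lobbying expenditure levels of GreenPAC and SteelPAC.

Expanding GreenPAC's payoff: 219a_G − a_Sa_G − a_G².
∂π/∂a_G = 219 − a_S − 2a_G = 0, so a_G = 109.5 − 0.5a_S.
Likewise for SteelPAC: a_S = 112.5 − 0.5a_G.
Plugging a_S into GreenPAC's best response: a_G = 109.5 − 0.5(112.5 − 0.5a_G) ⇒ 0.75a_G = 53.25, so a_G = 71.
Then a_S = 112.5 − 0.5·71 = 77.

71, 77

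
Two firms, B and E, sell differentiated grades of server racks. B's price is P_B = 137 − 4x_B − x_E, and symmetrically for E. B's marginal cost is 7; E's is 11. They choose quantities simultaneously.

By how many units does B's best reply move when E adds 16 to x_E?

-2

Firm B's profit: π = x_B(137 − 4x_B − x_E) − 7x_B.
∂π/∂x_B = 130 − 8x_B − x_E = 0 ⇒ x_B = 16.25 − 0.125x_E.
The reaction-function slope is −0.125, so a 16-unit rise in x_E moves x_B by −0.125 × 16 = −2. B's best response falls — the actions are strategic substitutes.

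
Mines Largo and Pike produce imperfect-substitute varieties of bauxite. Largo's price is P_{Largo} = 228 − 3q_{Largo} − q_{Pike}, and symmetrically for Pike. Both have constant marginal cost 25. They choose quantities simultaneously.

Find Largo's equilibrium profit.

2523

Mine Largo's profit: π = q_{Largo}(228 − 3q_{Largo} − q_{Pike}) − 25q_{Largo}.
∂π/∂q_{Largo} = 203 − 6q_{Largo} − q_{Pike} = 0 ⇒ q_{Largo} = 203/6 − (1/6)q_{Pike}.
By symmetry q_{Pike} = q_{Largo}; substituting into the reaction function, (7/6)q_{Largo} = 203/6 and q_{Largo} = 29.
P_{Largo} = 228 − 3·29 − 29 = 112.
Profit = (112 − 25)·29 = 2523.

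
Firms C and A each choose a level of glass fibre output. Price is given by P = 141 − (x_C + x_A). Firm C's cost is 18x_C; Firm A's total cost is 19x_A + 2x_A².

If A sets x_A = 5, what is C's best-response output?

Firm C's profit: π = x_C(141 − (x_C + x_A)) − 18x_C.
∂π/∂x_C = 123 − 2x_C − x_A = 0, so x_C = 61.5 − 0.5x_A.
At x_A = 5: x_C = 61.5 − 0.5·5 = 59.

59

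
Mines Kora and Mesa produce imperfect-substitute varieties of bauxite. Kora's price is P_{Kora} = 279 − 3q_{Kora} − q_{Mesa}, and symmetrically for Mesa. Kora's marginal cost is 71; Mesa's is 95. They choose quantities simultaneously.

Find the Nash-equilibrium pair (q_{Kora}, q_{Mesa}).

30.4, 25.6

Mine Kora's profit: π = q_{Kora}(279 − 3q_{Kora} − q_{Mesa}) − 71q_{Kora}.
∂π/∂q_{Kora} = 208 − 6q_{Kora} − q_{Mesa} = 0 ⇒ q_{Kora} = 104/3 − (1/6)q_{Mesa}.
Similarly q_{Mesa} = 92/3 − (1/6)q_{Kora}.
Solving the two reaction functions simultaneously: (1 − (−1/6)(−1/6))q_{Kora} = 104/3 − (1/6)·(92/3), so (35/36)q_{Kora} = 266/9 and q_{Kora} = 30.4.
Then q_{Mesa} = 92/3 − (1/6)·30.4 = 25.6.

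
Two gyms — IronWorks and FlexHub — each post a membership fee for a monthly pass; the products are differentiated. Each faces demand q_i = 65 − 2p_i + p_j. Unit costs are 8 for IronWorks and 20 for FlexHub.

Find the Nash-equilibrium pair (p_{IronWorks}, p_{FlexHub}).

28.6, 33.4

IronWorks's profit: π = (p_{IronWorks} − 8)(65 − 2p_{IronWorks} + p_{FlexHub}).
∂π/∂p_{IronWorks} = 81 − 4p_{IronWorks} + p_{FlexHub} = 0 ⇒ p_{IronWorks} = 20.25 + 0.25p_{FlexHub}.
Similarly p_{FlexHub} = 26.25 + 0.25p_{IronWorks}.
Substituting the second reaction function into the first: p_{IronWorks} = 20.25 + 0.25(26.25 + 0.25p_{IronWorks}), which gives 0.9375p_{IronWorks} = 26.8125 ⇒ p_{IronWorks} = 28.6.
Then p_{FlexHub} = 26.25 + 0.25·28.6 = 33.4.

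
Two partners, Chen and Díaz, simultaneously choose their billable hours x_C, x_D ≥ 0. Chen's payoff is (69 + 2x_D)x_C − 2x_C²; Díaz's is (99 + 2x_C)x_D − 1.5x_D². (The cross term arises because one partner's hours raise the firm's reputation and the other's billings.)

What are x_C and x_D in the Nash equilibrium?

50.625, 66.75

Expanding Chen's payoff: 69x_C + 2x_Dx_C − 2x_C².
∂π/∂x_C = 69 + 2x_D − 4x_C = 0, so x_C = 17.25 + 0.5x_D.
Likewise for Díaz: x_D = 33 + (2/3)x_C.
Substituting the second reaction function into the first: x_C = 17.25 + 0.5(33 + (2/3)x_C), which gives (2/3)x_C = 33.75 ⇒ x_C = 50.625.
Then x_D = 33 + (2/3)·50.625 = 66.75.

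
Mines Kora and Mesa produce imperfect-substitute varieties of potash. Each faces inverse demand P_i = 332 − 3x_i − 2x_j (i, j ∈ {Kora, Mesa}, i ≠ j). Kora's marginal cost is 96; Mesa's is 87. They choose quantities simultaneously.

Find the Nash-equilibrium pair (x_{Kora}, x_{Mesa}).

28.9375, 31.1875

Mine Kora's profit: π = x_{Kora}(332 − 3x_{Kora} − 2x_{Mesa}) − 96x_{Kora}.
∂π/∂x_{Kora} = 236 − 6x_{Kora} − 2x_{Mesa} = 0 ⇒ x_{Kora} = 118/3 − (1/3)x_{Mesa}.
Similarly x_{Mesa} = 245/6 − (1/3)x_{Kora}.
Solving the two reaction functions simultaneously: (1 − (−1/3)(−1/3))x_{Kora} = 118/3 − (1/3)·(245/6), so (8/9)x_{Kora} = 463/18 and x_{Kora} = 28.9375.
Then x_{Mesa} = 245/6 − (1/3)·28.9375 = 31.1875.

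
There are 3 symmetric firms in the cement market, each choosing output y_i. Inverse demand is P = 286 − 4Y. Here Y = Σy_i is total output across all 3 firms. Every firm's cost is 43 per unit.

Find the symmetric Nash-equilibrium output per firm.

A representative firm's profit is π_i = y_i(286 − 4Y) − 43y_i, with Y = y_i + Σ_{j≠i} y_j.
First-order condition: 243 − 8y_i − 4Σ_{j≠i} y_j = 0.
Imposing symmetry (y_j = y for all j) turns Σ_{j≠i} y_j into 2y, so 243 = 16y and y = 15.1875.

15.1875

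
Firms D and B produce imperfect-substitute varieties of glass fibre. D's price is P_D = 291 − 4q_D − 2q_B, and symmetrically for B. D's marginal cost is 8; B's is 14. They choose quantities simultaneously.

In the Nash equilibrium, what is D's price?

Firm D's profit: π = q_D(291 − 4q_D − 2q_B) − 8q_D.
∂π/∂q_D = 283 − 8q_D − 2q_B = 0 ⇒ q_D = 35.375 − 0.25q_B.
Similarly q_B = 34.625 − 0.25q_D.
Solving the two reaction functions simultaneously: (1 − (−0.25)(−0.25))q_D = 35.375 − 0.25·34.625, so 0.9375q_D = 855/32 and q_D = 28.5.
Then q_B = 34.625 − 0.25·28.5 = 27.5.
P_D = 291 − 4·28.5 − 2·27.5 = 122.

122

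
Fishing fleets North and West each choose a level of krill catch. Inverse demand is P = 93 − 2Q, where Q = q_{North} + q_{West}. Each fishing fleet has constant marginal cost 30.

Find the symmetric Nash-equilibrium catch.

Fishing fleet North's profit: π = q_{North}(93 − 2(q_{North} + q_{West})) − 30q_{North}.
∂π/∂q_{North} = 63 − 4q_{North} − 2q_{West} = 0, so q_{North} = 15.75 − 0.5q_{West}.
The game is symmetric, so in equilibrium q_{West} = q_{North}: the reaction function gives 1.5q_{North} = 15.75, hence q_{North} = 10.5.

10.5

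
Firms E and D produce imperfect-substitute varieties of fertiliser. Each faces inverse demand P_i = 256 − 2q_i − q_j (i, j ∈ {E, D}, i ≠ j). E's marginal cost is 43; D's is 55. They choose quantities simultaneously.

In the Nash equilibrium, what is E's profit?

Firm E's profit: π = q_E(256 − 2q_E − q_D) − 43q_E.
∂π/∂q_E = 213 − 4q_E − q_D = 0 ⇒ q_E = 53.25 − 0.25q_D.
Similarly q_D = 50.25 − 0.25q_E.
Substituting the second reaction function into the first: q_E = 53.25 − 0.25(50.25 − 0.25q_E), which gives 0.9375q_E = 40.6875 ⇒ q_E = 43.4.
Then q_D = 50.25 − 0.25·43.4 = 39.4.
P_E = 256 − 2·43.4 − 39.4 = 129.8.
Profit = (129.8 − 43)·43.4 = 3767.12.

3767.12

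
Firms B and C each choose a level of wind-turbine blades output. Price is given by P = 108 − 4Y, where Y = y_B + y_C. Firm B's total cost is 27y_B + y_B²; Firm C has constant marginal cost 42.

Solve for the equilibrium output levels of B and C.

6, 5.25

Firm B's profit: π = y_B(108 − 4(y_B + y_C)) − 27y_B − y_B².
∂π/∂y_B = 81 − 10y_B − 4y_C = 0, so y_B = 8.1 − 0.4y_C.
For C: ∂π/∂y_C = 66 − 8y_C − 4y_B = 0 ⇒ y_C = 8.25 − 0.5y_B.
Plugging y_C into B's best response: y_B = 8.1 − 0.4(8.25 − 0.5y_B) ⇒ 0.8y_B = 4.8, so y_B = 6.
Then y_C = 8.25 − 0.5·6 = 5.25.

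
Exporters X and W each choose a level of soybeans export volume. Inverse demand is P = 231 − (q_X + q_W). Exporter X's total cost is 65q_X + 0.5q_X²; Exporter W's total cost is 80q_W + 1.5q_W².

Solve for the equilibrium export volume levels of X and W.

Exporter X's profit: π = q_X(231 − (q_X + q_W)) − 65q_X − 0.5q_X².
∂π/∂q_X = 166 − 3q_X − q_W = 0, so q_X = 166/3 − (1/3)q_W.
For W: ∂π/∂q_W = 151 − 5q_W − q_X = 0 ⇒ q_W = 30.2 − 0.2q_X.
Plugging q_W into X's best response: q_X = 166/3 − (1/3)(30.2 − 0.2q_X) ⇒ (14/15)q_X = 679/15, so q_X = 48.5.
Then q_W = 30.2 − 0.2·48.5 = 20.5.

48.5, 20.5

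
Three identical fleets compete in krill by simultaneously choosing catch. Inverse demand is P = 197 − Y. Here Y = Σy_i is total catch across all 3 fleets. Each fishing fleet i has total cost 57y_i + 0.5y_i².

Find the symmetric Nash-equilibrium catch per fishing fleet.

28

A representative fishing fleet's profit is π_i = y_i(197 − Y) − 57y_i − 0.5y_i², with Y = y_i + Σ_{j≠i} y_j.
First-order condition: 140 − 3y_i − Σ_{j≠i} y_j = 0.
Imposing symmetry (y_j = y for all j) turns Σ_{j≠i} y_j into 2y, so 140 = 5y and y = 28.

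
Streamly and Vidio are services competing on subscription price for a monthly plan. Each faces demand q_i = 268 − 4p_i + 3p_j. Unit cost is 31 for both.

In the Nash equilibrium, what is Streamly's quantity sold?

Streamly's profit: π = (p_{Streamly} − 31)(268 − 4p_{Streamly} + 3p_{Vidio}).
∂π/∂p_{Streamly} = 392 − 8p_{Streamly} + 3p_{Vidio} = 0 ⇒ p_{Streamly} = 49 + 0.375p_{Vidio}.
By symmetry p_{Vidio} = p_{Streamly}; substituting into the reaction function, 0.625p_{Streamly} = 49 and p_{Streamly} = 78.4.
q_{Streamly} = 268 − 4·78.4 + 3·78.4 = 189.6.

189.6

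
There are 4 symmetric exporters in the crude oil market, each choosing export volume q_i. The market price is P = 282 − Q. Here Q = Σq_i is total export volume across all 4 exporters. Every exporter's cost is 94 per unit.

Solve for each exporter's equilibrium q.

37.6

A representative exporter's profit is π_i = q_i(282 − Q) − 94q_i, with Q = q_i + Σ_{j≠i} q_j.
First-order condition: 188 − 2q_i − Σ_{j≠i} q_j = 0.
Imposing symmetry (q_j = q for all j) turns Σ_{j≠i} q_j into 3q, so 188 = 5q and q = 37.6.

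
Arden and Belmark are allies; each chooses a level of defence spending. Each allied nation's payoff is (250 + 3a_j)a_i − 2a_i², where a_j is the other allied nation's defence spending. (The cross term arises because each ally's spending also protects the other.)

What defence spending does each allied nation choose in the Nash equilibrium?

250

Arden's payoff is (250 + 3a_B)a_A − 2a_A².
∂π/∂a_A = 250 + 3a_B − 4a_A = 0, so a_A = 62.5 + 0.75a_B.
The game is symmetric, so in equilibrium a_B = a_A: the reaction function gives 0.25a_A = 62.5, hence a_A = 250.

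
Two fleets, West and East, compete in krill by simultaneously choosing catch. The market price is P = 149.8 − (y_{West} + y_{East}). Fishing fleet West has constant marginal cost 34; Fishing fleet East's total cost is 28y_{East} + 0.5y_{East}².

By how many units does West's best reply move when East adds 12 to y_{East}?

-6

Fishing fleet West's profit: π = y_{West}(149.8 − (y_{West} + y_{East})) − 34y_{West}.
∂π/∂y_{West} = 115.8 − 2y_{West} − y_{East} = 0, so y_{West} = 57.9 − 0.5y_{East}.
The reaction-function slope is −0.5, so a 12-unit rise in y_{East} moves y_{West} by −0.5 × 12 = −6. West's best response falls — the actions are strategic substitutes.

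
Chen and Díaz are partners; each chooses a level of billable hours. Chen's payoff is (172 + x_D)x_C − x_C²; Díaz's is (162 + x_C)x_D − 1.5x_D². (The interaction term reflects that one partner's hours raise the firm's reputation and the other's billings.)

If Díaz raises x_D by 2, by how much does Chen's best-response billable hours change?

Expanding Chen's payoff: 172x_C + x_Dx_C − x_C².
∂π/∂x_C = 172 + x_D − 2x_C = 0, so x_C = 86 + 0.5x_D.
The reaction-function slope is 0.5, so a 2-unit rise in x_D moves x_C by 0.5 × 2 = 1. Chen's best response rises — the actions are strategic complements.

1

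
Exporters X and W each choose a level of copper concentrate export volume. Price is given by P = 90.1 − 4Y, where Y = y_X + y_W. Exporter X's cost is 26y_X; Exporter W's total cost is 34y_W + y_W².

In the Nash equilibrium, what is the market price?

Exporter X's profit: π = y_X(90.1 − 4(y_X + y_W)) − 26y_X.
∂π/∂y_X = 64.1 − 8y_X − 4y_W = 0, so y_X = 8.0125 − 0.5y_W.
For W: ∂π/∂y_W = 56.1 − 10y_W − 4y_X = 0 ⇒ y_W = 5.61 − 0.4y_X.
Substituting the second reaction function into the first: y_X = 8.0125 − 0.5(5.61 − 0.4y_X), which gives 0.8y_X = 5.2075 ⇒ y_X = 2083/320.
Then y_W = 5.61 − 0.4·(2083/320) = 481/160.
Equilibrium price: P = 90.1 − 4·(609/64) = 52.0375.

52.0375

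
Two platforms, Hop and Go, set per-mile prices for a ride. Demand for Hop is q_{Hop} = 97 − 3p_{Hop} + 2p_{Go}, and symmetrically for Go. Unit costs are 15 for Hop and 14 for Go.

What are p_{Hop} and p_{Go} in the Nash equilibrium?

35.3125, 34.9375

Hop's profit: π = (p_{Hop} − 15)(97 − 3p_{Hop} + 2p_{Go}).
∂π/∂p_{Hop} = 142 − 6p_{Hop} + 2p_{Go} = 0 ⇒ p_{Hop} = 71/3 + (1/3)p_{Go}.
Similarly p_{Go} = 139/6 + (1/3)p_{Hop}.
Plugging p_{Go} into Hop's best response: p_{Hop} = 71/3 + (1/3)(139/6 + (1/3)p_{Hop}) ⇒ (8/9)p_{Hop} = 565/18, so p_{Hop} = 35.3125.
Then p_{Go} = 139/6 + (1/3)·35.3125 = 34.9375.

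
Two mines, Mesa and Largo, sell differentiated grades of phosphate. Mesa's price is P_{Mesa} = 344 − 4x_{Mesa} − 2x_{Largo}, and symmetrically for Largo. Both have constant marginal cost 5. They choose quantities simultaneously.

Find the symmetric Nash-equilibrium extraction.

Mine Mesa's profit: π = x_{Mesa}(344 − 4x_{Mesa} − 2x_{Largo}) − 5x_{Mesa}.
∂π/∂x_{Mesa} = 339 − 8x_{Mesa} − 2x_{Largo} = 0 ⇒ x_{Mesa} = 42.375 − 0.25x_{Largo}.
By symmetry x_{Largo} = x_{Mesa}; substituting into the reaction function, 1.25x_{Mesa} = 42.375 and x_{Mesa} = 33.9.

33.9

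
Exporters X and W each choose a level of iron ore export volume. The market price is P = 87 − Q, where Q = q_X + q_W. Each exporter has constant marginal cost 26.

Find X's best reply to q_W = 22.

Exporter X's profit: π = q_X(87 − (q_X + q_W)) − 26q_X.
∂π/∂q_X = 61 − 2q_X − q_W = 0, so q_X = 30.5 − 0.5q_W.
At q_W = 22: q_X = 30.5 − 0.5·22 = 19.5.

19.5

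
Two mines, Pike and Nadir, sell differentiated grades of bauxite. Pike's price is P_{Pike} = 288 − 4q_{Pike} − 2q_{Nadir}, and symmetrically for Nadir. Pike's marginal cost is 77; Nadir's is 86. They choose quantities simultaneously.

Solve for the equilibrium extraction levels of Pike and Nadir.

Mine Pike's profit: π = q_{Pike}(288 − 4q_{Pike} − 2q_{Nadir}) − 77q_{Pike}.
∂π/∂q_{Pike} = 211 − 8q_{Pike} − 2q_{Nadir} = 0 ⇒ q_{Pike} = 26.375 − 0.25q_{Nadir}.
Similarly q_{Nadir} = 25.25 − 0.25q_{Pike}.
Substituting the second reaction function into the first: q_{Pike} = 26.375 − 0.25(25.25 − 0.25q_{Pike}), which gives 0.9375q_{Pike} = 20.0625 ⇒ q_{Pike} = 21.4.
Then q_{Nadir} = 25.25 − 0.25·21.4 = 19.9.

21.4, 19.9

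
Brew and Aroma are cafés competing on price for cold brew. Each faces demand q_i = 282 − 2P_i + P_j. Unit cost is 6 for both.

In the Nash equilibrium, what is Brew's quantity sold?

Brew's profit: π = (P_{Brew} − 6)(282 − 2P_{Brew} + P_{Aroma}).
∂π/∂P_{Brew} = 294 − 4P_{Brew} + P_{Aroma} = 0 ⇒ P_{Brew} = 73.5 + 0.25P_{Aroma}.
The game is symmetric, so in equilibrium P_{Aroma} = P_{Brew}: the reaction function gives 0.75P_{Brew} = 73.5, hence P_{Brew} = 98.
q_{Brew} = 282 − 2·98 + 98 = 184.

184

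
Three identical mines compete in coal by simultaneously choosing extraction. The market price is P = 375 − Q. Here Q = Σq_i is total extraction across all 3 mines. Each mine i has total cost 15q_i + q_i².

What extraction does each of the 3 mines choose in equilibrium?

60

A representative mine's profit is π_i = q_i(375 − Q) − 15q_i − q_i², with Q = q_i + Σ_{j≠i} q_j.
First-order condition: 360 − 4q_i − Σ_{j≠i} q_j = 0.
Imposing symmetry (q_j = q for all j) turns Σ_{j≠i} q_j into 2q, so 360 = 6q and q = 60.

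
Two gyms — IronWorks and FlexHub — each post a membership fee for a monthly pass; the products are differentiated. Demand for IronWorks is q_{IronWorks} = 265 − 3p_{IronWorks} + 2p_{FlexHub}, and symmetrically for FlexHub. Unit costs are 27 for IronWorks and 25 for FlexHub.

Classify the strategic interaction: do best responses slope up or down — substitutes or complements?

IronWorks's profit: π = (p_{IronWorks} − 27)(265 − 3p_{IronWorks} + 2p_{FlexHub}).
∂π/∂p_{IronWorks} = 346 − 6p_{IronWorks} + 2p_{FlexHub} = 0 ⇒ p_{IronWorks} = 173/3 + (1/3)p_{FlexHub}.
The best-response slope dp_{IronWorks}/dp_{FlexHub} = 1/3 > 0: the reaction function is upward-sloping, so the choices are strategic complements.

strategic complements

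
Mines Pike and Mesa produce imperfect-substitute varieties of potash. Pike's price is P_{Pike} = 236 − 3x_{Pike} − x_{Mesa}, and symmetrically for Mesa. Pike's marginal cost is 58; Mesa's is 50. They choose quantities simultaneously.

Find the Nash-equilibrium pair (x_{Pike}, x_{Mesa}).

25.2, 26.8

Mine Pike's profit: π = x_{Pike}(236 − 3x_{Pike} − x_{Mesa}) − 58x_{Pike}.
∂π/∂x_{Pike} = 178 − 6x_{Pike} − x_{Mesa} = 0 ⇒ x_{Pike} = 89/3 − (1/6)x_{Mesa}.
Similarly x_{Mesa} = 31 − (1/6)x_{Pike}.
Plugging x_{Mesa} into Pike's best response: x_{Pike} = 89/3 − (1/6)(31 − (1/6)x_{Pike}) ⇒ (35/36)x_{Pike} = 24.5, so x_{Pike} = 25.2.
Then x_{Mesa} = 31 − (1/6)·25.2 = 26.8.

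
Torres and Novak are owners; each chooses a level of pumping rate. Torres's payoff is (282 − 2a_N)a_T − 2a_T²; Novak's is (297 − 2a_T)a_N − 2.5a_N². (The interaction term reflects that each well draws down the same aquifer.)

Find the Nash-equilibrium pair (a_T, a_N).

Expanding Torres's payoff: 282a_T − 2a_Na_T − 2a_T².
∂π/∂a_T = 282 − 2a_N − 4a_T = 0, so a_T = 70.5 − 0.5a_N.
Likewise for Novak: a_N = 59.4 − 0.4a_T.
Solving the two reaction functions simultaneously: (1 − (−0.5)(−0.4))a_T = 70.5 − 0.5·59.4, so 0.8a_T = 40.8 and a_T = 51.
Then a_N = 59.4 − 0.4·51 = 39.

51, 39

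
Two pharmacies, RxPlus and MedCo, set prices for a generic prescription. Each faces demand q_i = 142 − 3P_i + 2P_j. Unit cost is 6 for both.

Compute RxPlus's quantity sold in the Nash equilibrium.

RxPlus's profit: π = (P_{RxPlus} − 6)(142 − 3P_{RxPlus} + 2P_{MedCo}).
∂π/∂P_{RxPlus} = 160 − 6P_{RxPlus} + 2P_{MedCo} = 0 ⇒ P_{RxPlus} = 80/3 + (1/3)P_{MedCo}.
By symmetry P_{MedCo} = P_{RxPlus}; substituting into the reaction function, (2/3)P_{RxPlus} = 80/3 and P_{RxPlus} = 40.
q_{RxPlus} = 142 − 3·40 + 2·40 = 102.

102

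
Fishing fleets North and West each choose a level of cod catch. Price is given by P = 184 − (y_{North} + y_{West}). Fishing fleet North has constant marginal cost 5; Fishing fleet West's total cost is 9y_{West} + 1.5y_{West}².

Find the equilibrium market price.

Fishing fleet North's profit: π = y_{North}(184 − (y_{North} + y_{West})) − 5y_{North}.
∂π/∂y_{North} = 179 − 2y_{North} − y_{West} = 0, so y_{North} = 89.5 − 0.5y_{West}.
For West: ∂π/∂y_{West} = 175 − 5y_{West} − y_{North} = 0 ⇒ y_{West} = 35 − 0.2y_{North}.
Solving the two reaction functions simultaneously: (1 − (−0.5)(−0.2))y_{North} = 89.5 − 0.5·35, so 0.9y_{North} = 72 and y_{North} = 80.
Then y_{West} = 35 − 0.2·80 = 19.
Equilibrium price: P = 184 − 99 = 85.

85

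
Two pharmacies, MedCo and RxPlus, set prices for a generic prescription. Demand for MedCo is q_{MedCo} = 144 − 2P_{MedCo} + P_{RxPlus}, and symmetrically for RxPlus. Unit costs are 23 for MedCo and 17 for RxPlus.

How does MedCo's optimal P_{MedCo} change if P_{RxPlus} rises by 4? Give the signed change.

1

MedCo's profit: π = (P_{MedCo} − 23)(144 − 2P_{MedCo} + P_{RxPlus}).
∂π/∂P_{MedCo} = 190 − 4P_{MedCo} + P_{RxPlus} = 0 ⇒ P_{MedCo} = 47.5 + 0.25P_{RxPlus}.
The reaction-function slope is 0.25, so a 4-unit rise in P_{RxPlus} moves P_{MedCo} by 0.25 × 4 = 1. MedCo's best response rises — the actions are strategic complements.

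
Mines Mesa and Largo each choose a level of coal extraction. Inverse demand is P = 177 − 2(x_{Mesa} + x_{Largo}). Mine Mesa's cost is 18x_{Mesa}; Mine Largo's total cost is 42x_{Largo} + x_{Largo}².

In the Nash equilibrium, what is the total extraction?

45.3

Mine Mesa's profit: π = x_{Mesa}(177 − 2(x_{Mesa} + x_{Largo})) − 18x_{Mesa}.
∂π/∂x_{Mesa} = 159 − 4x_{Mesa} − 2x_{Largo} = 0, so x_{Mesa} = 39.75 − 0.5x_{Largo}.
For Largo: ∂π/∂x_{Largo} = 135 − 6x_{Largo} − 2x_{Mesa} = 0 ⇒ x_{Largo} = 22.5 − (1/3)x_{Mesa}.
Solving the two reaction functions simultaneously: (1 − (−0.5)(−1/3))x_{Mesa} = 39.75 − 0.5·22.5, so (5/6)x_{Mesa} = 28.5 and x_{Mesa} = 34.2.
Then x_{Largo} = 22.5 − (1/3)·34.2 = 11.1.
Total extraction: 34.2 + 11.1 = 45.3.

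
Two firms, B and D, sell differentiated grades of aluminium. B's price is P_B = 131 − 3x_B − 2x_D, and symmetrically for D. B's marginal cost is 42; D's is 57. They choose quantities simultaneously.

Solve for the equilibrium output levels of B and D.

Firm B's profit: π = x_B(131 − 3x_B − 2x_D) − 42x_B.
∂π/∂x_B = 89 − 6x_B − 2x_D = 0 ⇒ x_B = 89/6 − (1/3)x_D.
Similarly x_D = 37/3 − (1/3)x_B.
Substituting the second reaction function into the first: x_B = 89/6 − (1/3)(37/3 − (1/3)x_B), which gives (8/9)x_B = 193/18 ⇒ x_B = 12.0625.
Then x_D = 37/3 − (1/3)·12.0625 = 8.3125.

12.0625, 8.3125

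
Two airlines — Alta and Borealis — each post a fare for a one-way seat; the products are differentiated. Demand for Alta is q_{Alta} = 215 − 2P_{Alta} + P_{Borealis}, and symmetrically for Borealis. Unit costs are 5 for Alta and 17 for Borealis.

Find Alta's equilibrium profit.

10253.12

Alta's profit: π = (P_{Alta} − 5)(215 − 2P_{Alta} + P_{Borealis}).
∂π/∂P_{Alta} = 225 − 4P_{Alta} + P_{Borealis} = 0 ⇒ P_{Alta} = 56.25 + 0.25P_{Borealis}.
Similarly P_{Borealis} = 62.25 + 0.25P_{Alta}.
Solving the two reaction functions simultaneously: (1 − (0.25)(0.25))P_{Alta} = 56.25 + 0.25·62.25, so 0.9375P_{Alta} = 71.8125 and P_{Alta} = 76.6.
Then P_{Borealis} = 62.25 + 0.25·76.6 = 81.4.
q_{Alta} = 215 − 2·76.6 + 81.4 = 143.2.
Profit = (76.6 − 5)·143.2 = 10253.12.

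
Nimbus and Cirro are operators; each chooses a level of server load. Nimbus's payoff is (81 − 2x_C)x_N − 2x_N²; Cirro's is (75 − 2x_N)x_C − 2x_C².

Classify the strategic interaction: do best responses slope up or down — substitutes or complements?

strategic substitutes

Expanding Nimbus's payoff: 81x_N − 2x_Cx_N − 2x_N².
∂π/∂x_N = 81 − 2x_C − 4x_N = 0, so x_N = 20.25 − 0.5x_C.
The best-response slope dx_N/dx_C = −0.5 < 0: the reaction function is downward-sloping, so the choices are strategic substitutes.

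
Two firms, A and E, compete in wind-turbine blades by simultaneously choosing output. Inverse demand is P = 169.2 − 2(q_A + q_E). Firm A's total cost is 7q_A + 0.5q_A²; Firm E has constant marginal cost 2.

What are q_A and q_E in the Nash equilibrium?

19.65, 31.975

Firm A's profit: π = q_A(169.2 − 2(q_A + q_E)) − 7q_A − 0.5q_A².
∂π/∂q_A = 162.2 − 5q_A − 2q_E = 0, so q_A = 32.44 − 0.4q_E.
For E: ∂π/∂q_E = 167.2 − 4q_E − 2q_A = 0 ⇒ q_E = 41.8 − 0.5q_A.
Plugging q_E into A's best response: q_A = 32.44 − 0.4(41.8 − 0.5q_A) ⇒ 0.8q_A = 15.72, so q_A = 19.65.
Then q_E = 41.8 − 0.5·19.65 = 31.975.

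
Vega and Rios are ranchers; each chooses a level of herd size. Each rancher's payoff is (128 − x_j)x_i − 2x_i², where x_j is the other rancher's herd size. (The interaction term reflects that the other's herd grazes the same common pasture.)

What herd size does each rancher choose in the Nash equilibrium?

Vega's payoff is (128 − x_R)x_V − 2x_V².
∂π/∂x_V = 128 − x_R − 4x_V = 0, so x_V = 32 − 0.25x_R.
By symmetry x_R = x_V; substituting into the reaction function, 1.25x_V = 32 and x_V = 25.6.

25.6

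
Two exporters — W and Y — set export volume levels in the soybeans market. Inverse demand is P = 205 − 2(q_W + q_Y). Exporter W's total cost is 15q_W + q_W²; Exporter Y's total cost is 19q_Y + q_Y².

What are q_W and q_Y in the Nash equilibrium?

24, 23

Exporter W's profit: π = q_W(205 − 2(q_W + q_Y)) − 15q_W − q_W².
∂π/∂q_W = 190 − 6q_W − 2q_Y = 0, so q_W = 95/3 − (1/3)q_Y.
By the same steps for Y: q_Y = 31 − (1/3)q_W.
Solving the two reaction functions simultaneously: (1 − (−1/3)(−1/3))q_W = 95/3 − (1/3)·31, so (8/9)q_W = 64/3 and q_W = 24.
Then q_Y = 31 − (1/3)·24 = 23.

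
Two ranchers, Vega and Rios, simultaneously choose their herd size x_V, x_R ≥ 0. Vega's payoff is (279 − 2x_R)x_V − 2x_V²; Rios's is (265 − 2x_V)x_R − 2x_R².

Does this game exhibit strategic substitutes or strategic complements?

strategic substitutes

Expanding Vega's payoff: 279x_V − 2x_Rx_V − 2x_V².
∂π/∂x_V = 279 − 2x_R − 4x_V = 0, so x_V = 69.75 − 0.5x_R.
The best-response slope dx_V/dx_R = −0.5 < 0: the reaction function is downward-sloping, so the choices are strategic substitutes.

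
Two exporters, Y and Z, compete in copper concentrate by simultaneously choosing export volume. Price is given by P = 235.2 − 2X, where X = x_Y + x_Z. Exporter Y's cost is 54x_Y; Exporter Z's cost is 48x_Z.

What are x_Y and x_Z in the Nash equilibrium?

29.2, 32.2

Exporter Y's profit: π = x_Y(235.2 − 2(x_Y + x_Z)) − 54x_Y.
∂π/∂x_Y = 181.2 − 4x_Y − 2x_Z = 0, so x_Y = 45.3 − 0.5x_Z.
By the same steps for Z: x_Z = 46.8 − 0.5x_Y.
Solving the two reaction functions simultaneously: (1 − (−0.5)(−0.5))x_Y = 45.3 − 0.5·46.8, so 0.75x_Y = 21.9 and x_Y = 29.2.
Then x_Z = 46.8 − 0.5·29.2 = 32.2.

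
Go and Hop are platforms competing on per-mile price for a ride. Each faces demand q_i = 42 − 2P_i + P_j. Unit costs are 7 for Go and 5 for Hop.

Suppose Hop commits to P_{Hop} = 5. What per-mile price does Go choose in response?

15.25

Go's profit: π = (P_{Go} − 7)(42 − 2P_{Go} + P_{Hop}).
∂π/∂P_{Go} = 56 − 4P_{Go} + P_{Hop} = 0 ⇒ P_{Go} = 14 + 0.25P_{Hop}.
At P_{Hop} = 5: P_{Go} = 14 + 0.25·5 = 15.25.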